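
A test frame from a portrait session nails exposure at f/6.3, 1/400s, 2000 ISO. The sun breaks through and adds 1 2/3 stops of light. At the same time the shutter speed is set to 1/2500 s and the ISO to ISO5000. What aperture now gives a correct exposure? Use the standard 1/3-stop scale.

f/7.1

Scene light: 1 2/3 stops brighter.
Shutter speed: 1/400 → 1/500 → 1/640 → 1/800 → 1/1000 → 1/1250 → 1/1600 → 1/2000 → 1/2500 — 2 2/3 stops faster (darker).
ISO: 2000 → 2500 → 3200 → 4000 → 5000 — 1 1/3 stops higher (brighter).
Net so far: 1/3 stop brighter. Aperture: f/6.3 → f/7.1.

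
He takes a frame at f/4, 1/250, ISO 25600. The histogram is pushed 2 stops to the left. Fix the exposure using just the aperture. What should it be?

f/2

Underexposed by 2 stops → need 2 stops brighter.
Aperture: f/4 → f/2.8 → f/2.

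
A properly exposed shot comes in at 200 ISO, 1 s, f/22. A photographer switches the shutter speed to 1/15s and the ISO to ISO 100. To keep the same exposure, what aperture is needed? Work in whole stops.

f/4

Shutter speed: 1 → 1/2 → 1/4 → 1/8 → 1/15 — 4 stops shorter (darker).
ISO: 200 → 100 — 1 stop dropped (darker).
Net change so far: 5 stops darker. Offset with the aperture: f/22 → f/16 → f/11 → f/8 → f/5.6 → f/4.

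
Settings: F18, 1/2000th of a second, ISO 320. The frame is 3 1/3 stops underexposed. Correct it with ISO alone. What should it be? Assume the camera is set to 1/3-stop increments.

ISO 3200

Underexposed by 3 1/3 stops → need 3 1/3 stops brighter.
ISO: 320 → 400 → 500 → 640 → 800 → 1000 → 1250 → 1600 → 2000 → 2500 → 3200.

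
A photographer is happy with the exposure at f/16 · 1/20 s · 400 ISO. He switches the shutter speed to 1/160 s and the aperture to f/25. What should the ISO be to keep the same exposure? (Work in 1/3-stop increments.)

ISO 8000

Shutter speed: 1/20 → 1/25 → 1/30 → 1/40 → 1/50 → 1/60 → 1/80 → 1/100 → 1/125 → 1/160 — 3 stops shorter (darker).
Aperture: f/16 → f/18 → f/20 → f/22 → f/25 — 1 1/3 stops stopped down (darker).
Net change so far: 4 1/3 stops darker. Offset with the ISO: 400 → 500 → 640 → 800 → 1000 → 1250 → 1600 → 2000 → 2500 → 3200 → 4000 → 5000 → 6400 → 8000.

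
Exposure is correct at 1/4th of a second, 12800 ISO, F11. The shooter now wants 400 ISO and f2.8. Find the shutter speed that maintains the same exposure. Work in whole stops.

1/2s

ISO: 12800 → 6400 → 3200 → 1600 → 800 → 400 — 5 stops lower (darker).
Aperture: f/11 → f/8 → f/5.6 → f/4 → f/2.8 — 4 stops wider (brighter).
Net change so far: 1 stop darker. Offset with the shutter speed: 1/4 → 1/2.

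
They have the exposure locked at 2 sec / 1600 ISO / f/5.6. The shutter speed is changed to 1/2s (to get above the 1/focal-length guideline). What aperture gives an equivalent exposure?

f/2.8

Shutter speed: 2 → 1 → 1/2 — 2 stops shorter (darker).
Need 2 stops brighter from the aperture: f/5.6 → f/4 → f/2.8.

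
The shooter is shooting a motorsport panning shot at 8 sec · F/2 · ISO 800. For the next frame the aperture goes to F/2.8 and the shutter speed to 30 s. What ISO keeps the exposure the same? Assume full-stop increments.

ISO 400

Aperture: f/2 → f/2.8 — 1 stop stopped down (darker).
Shutter speed: 8 → 15 → 30 — 2 stops slower (brighter).
Net change so far: 1 stop brighter. Offset with the ISO: 800 → 400.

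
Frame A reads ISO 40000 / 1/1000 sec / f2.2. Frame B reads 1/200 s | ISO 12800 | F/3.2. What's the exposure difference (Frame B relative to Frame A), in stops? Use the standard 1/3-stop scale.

1/3 stop darker

Aperture: f/2.2 → f/2.5 → f/2.8 → f/3.2 — 1 stop stopped down (darker).
Shutter speed: 1/1000 → 1/800 → 1/640 → 1/500 → 1/400 → 1/320 → 1/250 → 1/200 — 2 1/3 stops slower (brighter).
ISO: 40000 → 32000 → 25600 → 20000 → 16000 → 12800 — 1 2/3 stops lower (darker).
Net: −1 +2 1/3 −1 2/3 = −1/3 stops.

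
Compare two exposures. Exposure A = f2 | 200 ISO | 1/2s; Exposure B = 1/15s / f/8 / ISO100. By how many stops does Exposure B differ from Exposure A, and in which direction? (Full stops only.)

Aperture: f/2 → f/2.8 → f/4 → f/5.6 → f/8 — 4 stops narrower (darker).
Shutter speed: 1/2 → 1/4 → 1/8 → 1/15 — 3 stops shorter (darker).
ISO: 200 → 100 — 1 stop dropped (darker).
Net: −4 −3 −1 = −8 stops.

8 stops darker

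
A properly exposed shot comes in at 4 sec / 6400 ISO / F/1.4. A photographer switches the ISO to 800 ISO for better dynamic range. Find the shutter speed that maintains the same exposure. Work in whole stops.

30 s

ISO: 6400 → 3200 → 1600 → 800 — 3 stops dropped (darker).
Need 3 stops brighter from the shutter speed: 4 → 8 → 15 → 30.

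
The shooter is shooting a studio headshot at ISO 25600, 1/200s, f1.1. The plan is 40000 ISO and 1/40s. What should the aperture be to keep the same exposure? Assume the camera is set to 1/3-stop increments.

ISO: 25600 → 32000 → 40000 — 2/3 stop raised (brighter).
Shutter speed: 1/200 → 1/160 → 1/125 → 1/100 → 1/80 → 1/60 → 1/50 → 1/40 — 2 1/3 stops longer (brighter).
Net change so far: 3 stops brighter. Offset with the aperture: f/1.1 → f/1.2 → f/1.4 → f/1.6 → f/1.8 → f/2 → f/2.2 → f/2.5 → f/2.8 → f/3.2.

f/3.2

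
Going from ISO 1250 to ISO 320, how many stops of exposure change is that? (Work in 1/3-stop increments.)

2 stops

1250 → 1000 → 800 → 640 → 500 → 400 → 320 — count the steps: 6 third-stops = 2 stops.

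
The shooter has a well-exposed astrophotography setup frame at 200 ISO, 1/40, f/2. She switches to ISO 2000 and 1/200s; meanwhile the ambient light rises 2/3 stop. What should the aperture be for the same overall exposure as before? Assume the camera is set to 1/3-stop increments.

f/3.5

Scene light: 2/3 stop brighter.
ISO: 200 → 250 → 320 → 400 → 500 → 640 → 800 → 1000 → 1250 → 1600 → 2000 — 3 1/3 stops higher (brighter).
Shutter speed: 1/40 → 1/50 → 1/60 → 1/80 → 1/100 → 1/125 → 1/160 → 1/200 — 2 1/3 stops shorter (darker).
Net so far: 1 2/3 stops brighter. Aperture: f/2 → f/2.2 → f/2.5 → f/2.8 → f/3.2 → f/3.5.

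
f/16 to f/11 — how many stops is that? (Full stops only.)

f/16 → f/11 — count the steps: 1 stop.

1 stop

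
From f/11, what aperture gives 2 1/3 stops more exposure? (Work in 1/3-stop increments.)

Aperture: f/11 → f/10 → f/9 → f/8 → f/7.1 → f/6.3 → f/5.6 → f/5 — 2 1/3 stops larger aperture (brighter).

f/5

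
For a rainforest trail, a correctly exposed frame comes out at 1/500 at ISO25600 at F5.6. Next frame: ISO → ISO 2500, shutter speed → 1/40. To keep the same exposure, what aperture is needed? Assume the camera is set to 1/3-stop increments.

f/6.3

ISO: 25600 → 20000 → 16000 → 12800 → 10000 → 8000 → 6400 → 5000 → 4000 → 3200 → 2500 — 3 1/3 stops lower (darker).
Shutter speed: 1/500 → 1/400 → 1/320 → 1/250 → 1/200 → 1/160 → 1/125 → 1/100 → 1/80 → 1/60 → 1/50 → 1/40 — 3 2/3 stops longer (brighter).
Net change so far: 1/3 stop brighter. Offset with the aperture: f/5.6 → f/6.3.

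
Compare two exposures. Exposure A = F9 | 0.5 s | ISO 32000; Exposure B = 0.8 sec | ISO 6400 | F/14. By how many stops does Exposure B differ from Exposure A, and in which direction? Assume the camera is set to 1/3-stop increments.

3 stops darker

Aperture: f/9 → f/10 → f/11 → f/13 → f/14 — 1 1/3 stops stopped down (darker).
Shutter speed: 0.5 → 0.6 → 0.8 — 2/3 stop longer (brighter).
ISO: 32000 → 25600 → 20000 → 16000 → 12800 → 10000 → 8000 → 6400 — 2 1/3 stops lower (darker).
Net: −1 1/3 +2/3 −2 1/3 = −3 stops.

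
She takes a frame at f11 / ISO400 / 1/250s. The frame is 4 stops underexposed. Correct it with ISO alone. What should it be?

Underexposed by 4 stops → need 4 stops brighter.
ISO: 400 → 800 → 1600 → 3200 → 6400.

ISO 6400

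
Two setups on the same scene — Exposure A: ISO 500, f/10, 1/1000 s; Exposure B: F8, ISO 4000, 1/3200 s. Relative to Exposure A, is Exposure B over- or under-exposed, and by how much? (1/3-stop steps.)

Aperture: f/10 → f/9 → f/8 — 2/3 stop wider (brighter).
Shutter speed: 1/1000 → 1/1250 → 1/1600 → 1/2000 → 1/2500 → 1/3200 — 1 2/3 stops shorter (darker).
ISO: 500 → 640 → 800 → 1000 → 1250 → 1600 → 2000 → 2500 → 3200 → 4000 — 3 stops raised (brighter).
Net: +2/3 −1 2/3 +3 = +2 stops.

2 stops brighter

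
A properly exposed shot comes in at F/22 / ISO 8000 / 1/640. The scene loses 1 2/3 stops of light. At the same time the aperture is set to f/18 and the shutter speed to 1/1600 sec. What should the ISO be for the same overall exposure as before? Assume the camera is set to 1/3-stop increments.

Scene light: 1 2/3 stops darker.
Aperture: f/22 → f/20 → f/18 — 2/3 stop larger aperture (brighter).
Shutter speed: 1/640 → 1/800 → 1/1000 → 1/1250 → 1/1600 — 1 1/3 stops faster (darker).
Net so far: 2 1/3 stops darker. ISO: 8000 → 10000 → 12800 → 16000 → 20000 → 25600 → 32000 → 40000.

ISO 40000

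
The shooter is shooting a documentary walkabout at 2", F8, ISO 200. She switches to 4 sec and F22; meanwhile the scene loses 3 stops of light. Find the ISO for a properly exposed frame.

ISO 6400

Scene light: 3 stops darker.
Shutter speed: 2 → 4 — 1 stop slower (brighter).
Aperture: f/8 → f/11 → f/16 → f/22 — 3 stops smaller aperture (darker).
Net so far: 5 stops darker. ISO: 200 → 400 → 800 → 1600 → 3200 → 6400.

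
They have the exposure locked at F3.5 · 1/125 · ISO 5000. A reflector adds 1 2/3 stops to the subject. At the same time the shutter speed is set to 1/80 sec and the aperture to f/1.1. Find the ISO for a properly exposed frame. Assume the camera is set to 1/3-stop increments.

ISO 100

Scene light: 1 2/3 stops brighter.
Shutter speed: 1/125 → 1/100 → 1/80 — 2/3 stop longer (brighter).
Aperture: f/3.5 → f/3.2 → f/2.8 → f/2.5 → f/2.2 → f/2 → f/1.8 → f/1.6 → f/1.4 → f/1.2 → f/1.1 — 3 1/3 stops opened up (brighter).
Net so far: 5 2/3 stops brighter. ISO: 5000 → 4000 → 3200 → 2500 → 2000 → 1600 → 1250 → 1000 → 800 → 640 → 500 → 400 → 320 → 250 → 200 → 160 → 125 → 100.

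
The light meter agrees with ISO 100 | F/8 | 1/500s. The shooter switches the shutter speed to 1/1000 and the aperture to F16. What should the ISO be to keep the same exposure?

ISO 800

Shutter speed: 1/500 → 1/1000 — 1 stop shorter (darker).
Aperture: f/8 → f/11 → f/16 — 2 stops narrower (darker).
Net change so far: 3 stops darker. Offset with the ISO: 100 → 200 → 400 → 800.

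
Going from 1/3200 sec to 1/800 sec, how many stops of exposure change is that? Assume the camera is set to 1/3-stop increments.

2 stops

1/3200 → 1/2500 → 1/2000 → 1/1600 → 1/1250 → 1/1000 → 1/800 — count the steps: 6 third-stops = 2 stops.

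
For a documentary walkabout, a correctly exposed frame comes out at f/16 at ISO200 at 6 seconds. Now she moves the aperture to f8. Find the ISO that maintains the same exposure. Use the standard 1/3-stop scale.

ISO 50

Aperture: f/16 → f/14 → f/13 → f/11 → f/10 → f/9 → f/8 — 2 stops opened up (brighter).
Need 2 stops darker from the ISO: 200 → 160 → 125 → 100 → 80 → 64 → 50.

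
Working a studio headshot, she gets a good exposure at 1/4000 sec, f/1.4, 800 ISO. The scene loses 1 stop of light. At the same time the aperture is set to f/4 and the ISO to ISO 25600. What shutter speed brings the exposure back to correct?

Scene light: 1 stop darker.
Aperture: f/1.4 → f/2 → f/2.8 → f/4 — 3 stops smaller aperture (darker).
ISO: 800 → 1600 → 3200 → 6400 → 12800 → 25600 — 5 stops higher (brighter).
Net so far: 1 stop brighter. Shutter speed: 1/4000 → 1/8000.

1/8000s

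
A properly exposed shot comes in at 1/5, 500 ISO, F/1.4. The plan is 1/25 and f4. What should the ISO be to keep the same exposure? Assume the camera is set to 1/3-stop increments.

ISO 20000

Shutter speed: 1/5 → 1/6 → 1/8 → 1/10 → 1/13 → 1/15 → 1/20 → 1/25 — 2 1/3 stops faster (darker).
Aperture: f/1.4 → f/1.6 → f/1.8 → f/2 → f/2.2 → f/2.5 → f/2.8 → f/3.2 → f/3.5 → f/4 — 3 stops narrower (darker).
Net change so far: 5 1/3 stops darker. Offset with the ISO: 500 → 640 → 800 → 1000 → 1250 → 1600 → 2000 → 2500 → 3200 → 4000 → 5000 → 6400 → 8000 → 10000 → 12800 → 16000 → 20000.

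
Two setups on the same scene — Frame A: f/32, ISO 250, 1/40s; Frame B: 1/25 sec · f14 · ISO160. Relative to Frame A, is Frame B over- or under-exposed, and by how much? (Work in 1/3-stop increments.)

Aperture: f/32 → f/29 → f/25 → f/22 → f/20 → f/18 → f/16 → f/14 — 2 1/3 stops opened up (brighter).
Shutter speed: 1/40 → 1/30 → 1/25 — 2/3 stop slower (brighter).
ISO: 250 → 200 → 160 — 2/3 stop lower (darker).
Net: +2 1/3 +2/3 −2/3 = +2 1/3 stops.

2 1/3 stops brighter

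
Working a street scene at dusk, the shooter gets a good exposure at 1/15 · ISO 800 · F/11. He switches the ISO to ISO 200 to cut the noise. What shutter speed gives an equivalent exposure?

ISO: 800 → 400 → 200 — 2 stops lower (darker).
Need 2 stops brighter from the shutter speed: 1/15 → 1/8 → 1/4.

1/4s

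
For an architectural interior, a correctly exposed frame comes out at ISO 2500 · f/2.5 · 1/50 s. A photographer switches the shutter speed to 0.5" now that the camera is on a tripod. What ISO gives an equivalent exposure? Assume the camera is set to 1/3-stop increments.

ISO 100

Shutter speed: 1/50 → 1/40 → 1/30 → 1/25 → 1/20 → 1/15 → 1/13 → 1/10 → 1/8 → 1/6 → 1/5 → 1/4 → 0.3 → 0.4 → 0.5 — 4 2/3 stops slower (brighter).
Need 4 2/3 stops darker from the ISO: 2500 → 2000 → 1600 → 1250 → 1000 → 800 → 640 → 500 → 400 → 320 → 250 → 200 → 160 → 125 → 100.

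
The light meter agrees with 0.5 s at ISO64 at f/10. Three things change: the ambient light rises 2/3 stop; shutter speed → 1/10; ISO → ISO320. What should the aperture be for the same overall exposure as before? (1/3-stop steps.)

f/13

Scene light: 2/3 stop brighter.
Shutter speed: 0.5 → 0.4 → 0.3 → 1/4 → 1/5 → 1/6 → 1/8 → 1/10 — 2 1/3 stops shorter (darker).
ISO: 64 → 80 → 100 → 125 → 160 → 200 → 250 → 320 — 2 1/3 stops higher (brighter).
Net so far: 2/3 stop brighter. Aperture: f/10 → f/11 → f/13.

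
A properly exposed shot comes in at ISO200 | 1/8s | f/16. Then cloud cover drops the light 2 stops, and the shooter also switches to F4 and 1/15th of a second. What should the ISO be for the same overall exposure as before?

Scene light: 2 stops darker.
Aperture: f/16 → f/11 → f/8 → f/5.6 → f/4 — 4 stops larger aperture (brighter).
Shutter speed: 1/8 → 1/15 — 1 stop faster (darker).
Net so far: 1 stop brighter. ISO: 200 → 100.

ISO 100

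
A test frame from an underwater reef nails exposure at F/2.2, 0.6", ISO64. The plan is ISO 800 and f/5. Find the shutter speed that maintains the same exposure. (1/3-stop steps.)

1/4s

ISO: 64 → 80 → 100 → 125 → 160 → 200 → 250 → 320 → 400 → 500 → 640 → 800 — 3 2/3 stops higher (brighter).
Aperture: f/2.2 → f/2.5 → f/2.8 → f/3.2 → f/3.5 → f/4 → f/4.5 → f/5 — 2 1/3 stops smaller aperture (darker).
Net change so far: 1 1/3 stops brighter. Offset with the shutter speed: 0.6 → 0.5 → 0.4 → 0.3 → 1/4.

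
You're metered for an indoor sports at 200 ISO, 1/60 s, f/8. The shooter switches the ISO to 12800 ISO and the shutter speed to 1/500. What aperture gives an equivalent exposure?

f/22

ISO: 200 → 400 → 800 → 1600 → 3200 → 6400 → 12800 — 6 stops raised (brighter).
Shutter speed: 1/60 → 1/125 → 1/250 → 1/500 — 3 stops shorter (darker).
Net change so far: 3 stops brighter. Offset with the aperture: f/8 → f/11 → f/16 → f/22.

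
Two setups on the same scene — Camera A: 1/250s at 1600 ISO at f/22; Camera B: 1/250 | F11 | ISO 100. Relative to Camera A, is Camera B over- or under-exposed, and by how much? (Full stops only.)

2 stops darker

Aperture: f/22 → f/16 → f/11 — 2 stops opened up (brighter).
Shutter speed: unchanged.
ISO: 1600 → 800 → 400 → 200 → 100 — 4 stops dropped (darker).
Net: +2 −4 = −2 stops.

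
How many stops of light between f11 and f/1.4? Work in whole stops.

f/11 → f/8 → f/5.6 → f/4 → f/2.8 → f/2 → f/1.4 — count the steps: 6 stops.

6 stops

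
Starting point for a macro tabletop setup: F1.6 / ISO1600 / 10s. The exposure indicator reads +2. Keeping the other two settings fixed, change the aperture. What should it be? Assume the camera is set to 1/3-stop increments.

f/3.2

Overexposed by 2 stops → need 2 stops darker.
Aperture: f/1.6 → f/1.8 → f/2 → f/2.2 → f/2.5 → f/2.8 → f/3.2.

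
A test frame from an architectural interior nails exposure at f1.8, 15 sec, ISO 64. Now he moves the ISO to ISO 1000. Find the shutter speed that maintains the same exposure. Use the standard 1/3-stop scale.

ISO: 64 → 80 → 100 → 125 → 160 → 200 → 250 → 320 → 400 → 500 → 640 → 800 → 1000 — 4 stops raised (brighter).
Need 4 stops darker from the shutter speed: 15 → 13 → 10 → 8 → 6 → 5 → 4 → 3.2 → 2.5 → 2 → 1.6 → 1.3 → 1.

1 s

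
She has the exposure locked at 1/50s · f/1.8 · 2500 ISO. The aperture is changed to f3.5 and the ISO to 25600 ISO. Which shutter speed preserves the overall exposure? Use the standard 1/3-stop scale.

1/125s

Aperture: f/1.8 → f/2 → f/2.2 → f/2.5 → f/2.8 → f/3.2 → f/3.5 — 2 stops smaller aperture (darker).
ISO: 2500 → 3200 → 4000 → 5000 → 6400 → 8000 → 10000 → 12800 → 16000 → 20000 → 25600 — 3 1/3 stops raised (brighter).
Net change so far: 1 1/3 stops brighter. Offset with the shutter speed: 1/50 → 1/60 → 1/80 → 1/100 → 1/125.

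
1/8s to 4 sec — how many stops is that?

5 stops

1/8 → 1/4 → 1/2 → 1 → 2 → 4 — count the steps: 5 stops.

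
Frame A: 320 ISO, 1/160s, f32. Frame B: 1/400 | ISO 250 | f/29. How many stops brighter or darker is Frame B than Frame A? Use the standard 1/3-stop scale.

Aperture: f/32 → f/29 — 1/3 stop wider (brighter).
Shutter speed: 1/160 → 1/200 → 1/250 → 1/320 → 1/400 — 1 1/3 stops shorter (darker).
ISO: 320 → 250 — 1/3 stop dropped (darker).
Net: +1/3 −1 1/3 −1/3 = −1 1/3 stops.

1 1/3 stops darker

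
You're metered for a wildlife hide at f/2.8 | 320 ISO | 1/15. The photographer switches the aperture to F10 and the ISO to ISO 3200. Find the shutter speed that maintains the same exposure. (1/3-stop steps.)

Aperture: f/2.8 → f/3.2 → f/3.5 → f/4 → f/4.5 → f/5 → f/5.6 → f/6.3 → f/7.1 → f/8 → f/9 → f/10 — 3 2/3 stops narrower (darker).
ISO: 320 → 400 → 500 → 640 → 800 → 1000 → 1250 → 1600 → 2000 → 2500 → 3200 — 3 1/3 stops higher (brighter).
Net change so far: 1/3 stop darker. Offset with the shutter speed: 1/15 → 1/13.

1/13s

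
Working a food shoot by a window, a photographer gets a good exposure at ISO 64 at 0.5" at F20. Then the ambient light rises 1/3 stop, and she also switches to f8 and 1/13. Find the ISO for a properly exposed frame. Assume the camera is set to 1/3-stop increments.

ISO 50

Scene light: 1/3 stop brighter.
Aperture: f/20 → f/18 → f/16 → f/14 → f/13 → f/11 → f/10 → f/9 → f/8 — 2 2/3 stops opened up (brighter).
Shutter speed: 0.5 → 0.4 → 0.3 → 1/4 → 1/5 → 1/6 → 1/8 → 1/10 → 1/13 — 2 2/3 stops faster (darker).
Net so far: 1/3 stop brighter. ISO: 64 → 50.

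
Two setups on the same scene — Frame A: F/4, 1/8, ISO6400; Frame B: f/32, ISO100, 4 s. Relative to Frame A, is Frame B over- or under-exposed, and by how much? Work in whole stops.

Aperture: f/4 → f/5.6 → f/8 → f/11 → f/16 → f/22 → f/32 — 6 stops stopped down (darker).
Shutter speed: 1/8 → 1/4 → 1/2 → 1 → 2 → 4 — 5 stops slower (brighter).
ISO: 6400 → 3200 → 1600 → 800 → 400 → 200 → 100 — 6 stops lower (darker).
Net: −6 +5 −6 = −7 stops.

7 stops darker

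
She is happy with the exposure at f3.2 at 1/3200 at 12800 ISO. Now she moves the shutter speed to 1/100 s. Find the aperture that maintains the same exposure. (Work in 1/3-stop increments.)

Shutter speed: 1/3200 → 1/2500 → 1/2000 → 1/1600 → 1/1250 → 1/1000 → 1/800 → 1/640 → 1/500 → 1/400 → 1/320 → 1/250 → 1/200 → 1/160 → 1/125 → 1/100 — 5 stops longer (brighter).
Need 5 stops darker from the aperture: f/3.2 → f/3.5 → f/4 → f/4.5 → f/5 → f/5.6 → f/6.3 → f/7.1 → f/8 → f/9 → f/10 → f/11 → f/13 → f/14 → f/16 → f/18.

f/18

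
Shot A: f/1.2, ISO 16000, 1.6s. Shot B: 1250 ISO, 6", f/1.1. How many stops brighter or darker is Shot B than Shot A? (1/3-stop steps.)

1 1/3 stops darker

Aperture: f/1.2 → f/1.1 — 1/3 stop wider (brighter).
Shutter speed: 1.6 → 2 → 2.5 → 3.2 → 4 → 5 → 6 — 2 stops slower (brighter).
ISO: 16000 → 12800 → 10000 → 8000 → 6400 → 5000 → 4000 → 3200 → 2500 → 2000 → 1600 → 1250 — 3 2/3 stops lower (darker).
Net: +1/3 +2 −3 2/3 = −1 1/3 stops.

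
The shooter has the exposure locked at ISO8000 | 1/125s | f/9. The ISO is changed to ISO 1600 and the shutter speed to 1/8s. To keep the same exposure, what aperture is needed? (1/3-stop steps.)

ISO: 8000 → 6400 → 5000 → 4000 → 3200 → 2500 → 2000 → 1600 — 2 1/3 stops dropped (darker).
Shutter speed: 1/125 → 1/100 → 1/80 → 1/60 → 1/50 → 1/40 → 1/30 → 1/25 → 1/20 → 1/15 → 1/13 → 1/10 → 1/8 — 4 stops slower (brighter).
Net change so far: 1 2/3 stops brighter. Offset with the aperture: f/9 → f/10 → f/11 → f/13 → f/14 → f/16.

f/16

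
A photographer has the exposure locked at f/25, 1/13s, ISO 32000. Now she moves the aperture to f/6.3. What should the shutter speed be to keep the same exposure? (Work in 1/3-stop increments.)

Aperture: f/25 → f/22 → f/20 → f/18 → f/16 → f/14 → f/13 → f/11 → f/10 → f/9 → f/8 → f/7.1 → f/6.3 — 4 stops wider (brighter).
Need 4 stops darker from the shutter speed: 1/13 → 1/15 → 1/20 → 1/25 → 1/30 → 1/40 → 1/50 → 1/60 → 1/80 → 1/100 → 1/125 → 1/160 → 1/200.

1/200s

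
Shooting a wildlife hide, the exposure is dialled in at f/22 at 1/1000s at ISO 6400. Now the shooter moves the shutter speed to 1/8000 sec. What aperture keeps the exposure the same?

Shutter speed: 1/1000 → 1/2000 → 1/4000 → 1/8000 — 3 stops shorter (darker).
Need 3 stops brighter from the aperture: f/22 → f/16 → f/11 → f/8.

f/8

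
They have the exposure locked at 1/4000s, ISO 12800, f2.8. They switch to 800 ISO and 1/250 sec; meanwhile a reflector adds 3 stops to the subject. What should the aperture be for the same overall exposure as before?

Scene light: 3 stops brighter.
ISO: 12800 → 6400 → 3200 → 1600 → 800 — 4 stops lower (darker).
Shutter speed: 1/4000 → 1/2000 → 1/1000 → 1/500 → 1/250 — 4 stops longer (brighter).
Net so far: 3 stops brighter. Aperture: f/2.8 → f/4 → f/5.6 → f/8.

f/8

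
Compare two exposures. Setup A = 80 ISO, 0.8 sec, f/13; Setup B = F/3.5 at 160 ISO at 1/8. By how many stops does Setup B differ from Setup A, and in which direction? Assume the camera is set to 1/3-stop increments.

Aperture: f/13 → f/11 → f/10 → f/9 → f/8 → f/7.1 → f/6.3 → f/5.6 → f/5 → f/4.5 → f/4 → f/3.5 — 3 2/3 stops larger aperture (brighter).
Shutter speed: 0.8 → 0.6 → 0.5 → 0.4 → 0.3 → 1/4 → 1/5 → 1/6 → 1/8 — 2 2/3 stops shorter (darker).
ISO: 80 → 100 → 125 → 160 — 1 stop higher (brighter).
Net: +3 2/3 −2 2/3 +1 = +2 stops.

2 stops brighter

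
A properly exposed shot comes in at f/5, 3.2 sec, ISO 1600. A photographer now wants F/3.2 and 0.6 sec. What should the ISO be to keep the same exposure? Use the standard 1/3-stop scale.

ISO 3200

Aperture: f/5 → f/4.5 → f/4 → f/3.5 → f/3.2 — 1 1/3 stops opened up (brighter).
Shutter speed: 3.2 → 2.5 → 2 → 1.6 → 1.3 → 1 → 0.8 → 0.6 — 2 1/3 stops faster (darker).
Net change so far: 1 stop darker. Offset with the ISO: 1600 → 2000 → 2500 → 3200.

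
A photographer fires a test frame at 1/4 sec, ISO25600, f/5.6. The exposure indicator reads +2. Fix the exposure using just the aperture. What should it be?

Overexposed by 2 stops → need 2 stops darker.
Aperture: f/5.6 → f/8 → f/11.

f/11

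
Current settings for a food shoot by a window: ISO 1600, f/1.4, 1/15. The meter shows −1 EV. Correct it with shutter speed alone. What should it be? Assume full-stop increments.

1/8s

Underexposed by 1 stop → need 1 stop brighter.
Shutter speed: 1/15 → 1/8.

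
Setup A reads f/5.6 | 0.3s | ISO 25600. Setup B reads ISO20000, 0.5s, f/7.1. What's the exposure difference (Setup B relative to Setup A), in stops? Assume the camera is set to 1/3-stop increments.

1/3 stop darker

Aperture: f/5.6 → f/6.3 → f/7.1 — 2/3 stop smaller aperture (darker).
Shutter speed: 0.3 → 0.4 → 0.5 — 2/3 stop longer (brighter).
ISO: 25600 → 20000 — 1/3 stop dropped (darker).
Net: −2/3 +2/3 −1/3 = −1/3 stops.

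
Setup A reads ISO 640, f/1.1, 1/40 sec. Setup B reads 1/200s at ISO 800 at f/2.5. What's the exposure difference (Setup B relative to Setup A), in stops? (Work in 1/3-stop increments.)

4 1/3 stops darker

Aperture: f/1.1 → f/1.2 → f/1.4 → f/1.6 → f/1.8 → f/2 → f/2.2 → f/2.5 — 2 1/3 stops stopped down (darker).
Shutter speed: 1/40 → 1/50 → 1/60 → 1/80 → 1/100 → 1/125 → 1/160 → 1/200 — 2 1/3 stops faster (darker).
ISO: 640 → 800 — 1/3 stop higher (brighter).
Net: −2 1/3 −2 1/3 +1/3 = −4 1/3 stops.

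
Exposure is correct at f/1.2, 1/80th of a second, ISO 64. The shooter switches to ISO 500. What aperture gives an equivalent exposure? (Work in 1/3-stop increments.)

f/3.5

ISO: 64 → 80 → 100 → 125 → 160 → 200 → 250 → 320 → 400 → 500 — 3 stops higher (brighter).
Need 3 stops darker from the aperture: f/1.2 → f/1.4 → f/1.6 → f/1.8 → f/2 → f/2.2 → f/2.5 → f/2.8 → f/3.2 → f/3.5.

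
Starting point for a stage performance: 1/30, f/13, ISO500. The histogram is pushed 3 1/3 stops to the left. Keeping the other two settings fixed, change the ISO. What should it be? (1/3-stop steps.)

Underexposed by 3 1/3 stops → need 3 1/3 stops brighter.
ISO: 500 → 640 → 800 → 1000 → 1250 → 1600 → 2000 → 2500 → 3200 → 4000 → 5000.

ISO 5000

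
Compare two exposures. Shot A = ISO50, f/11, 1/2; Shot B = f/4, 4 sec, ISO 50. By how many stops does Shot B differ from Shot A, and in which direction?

Aperture: f/11 → f/8 → f/5.6 → f/4 — 3 stops wider (brighter).
Shutter speed: 1/2 → 1 → 2 → 4 — 3 stops longer (brighter).
ISO: unchanged.
Net: +3 +3 = +6 stops.

6 stops brighter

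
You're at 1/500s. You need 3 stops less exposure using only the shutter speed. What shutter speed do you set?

1/4000s

Shutter speed: 1/500 → 1/1000 → 1/2000 → 1/4000 — 3 stops faster (darker).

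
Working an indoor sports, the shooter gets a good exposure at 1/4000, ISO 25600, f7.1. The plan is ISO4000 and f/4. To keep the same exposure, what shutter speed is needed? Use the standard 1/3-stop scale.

1/2000s

ISO: 25600 → 20000 → 16000 → 12800 → 10000 → 8000 → 6400 → 5000 → 4000 — 2 2/3 stops dropped (darker).
Aperture: f/7.1 → f/6.3 → f/5.6 → f/5 → f/4.5 → f/4 — 1 2/3 stops wider (brighter).
Net change so far: 1 stop darker. Offset with the shutter speed: 1/4000 → 1/3200 → 1/2500 → 1/2000.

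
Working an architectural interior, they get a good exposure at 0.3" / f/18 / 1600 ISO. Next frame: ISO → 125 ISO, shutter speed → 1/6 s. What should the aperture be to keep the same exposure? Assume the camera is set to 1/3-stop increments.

f/3.5

ISO: 1600 → 1250 → 1000 → 800 → 640 → 500 → 400 → 320 → 250 → 200 → 160 → 125 — 3 2/3 stops lower (darker).
Shutter speed: 0.3 → 1/4 → 1/5 → 1/6 — 1 stop shorter (darker).
Net change so far: 4 2/3 stops darker. Offset with the aperture: f/18 → f/16 → f/14 → f/13 → f/11 → f/10 → f/9 → f/8 → f/7.1 → f/6.3 → f/5.6 → f/5 → f/4.5 → f/4 → f/3.5.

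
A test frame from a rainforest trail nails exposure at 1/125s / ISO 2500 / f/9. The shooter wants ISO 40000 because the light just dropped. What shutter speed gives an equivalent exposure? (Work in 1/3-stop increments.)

1/2000s

ISO: 2500 → 3200 → 4000 → 5000 → 6400 → 8000 → 10000 → 12800 → 16000 → 20000 → 25600 → 32000 → 40000 — 4 stops raised (brighter).
Need 4 stops darker from the shutter speed: 1/125 → 1/160 → 1/200 → 1/250 → 1/320 → 1/400 → 1/500 → 1/640 → 1/800 → 1/1000 → 1/1250 → 1/1600 → 1/2000.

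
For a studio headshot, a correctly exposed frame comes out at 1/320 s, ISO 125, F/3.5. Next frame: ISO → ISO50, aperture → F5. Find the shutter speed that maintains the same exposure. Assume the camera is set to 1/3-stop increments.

ISO: 125 → 100 → 80 → 64 → 50 — 1 1/3 stops lower (darker).
Aperture: f/3.5 → f/4 → f/4.5 → f/5 — 1 stop smaller aperture (darker).
Net change so far: 2 1/3 stops darker. Offset with the shutter speed: 1/320 → 1/250 → 1/200 → 1/160 → 1/125 → 1/100 → 1/80 → 1/60.

1/60s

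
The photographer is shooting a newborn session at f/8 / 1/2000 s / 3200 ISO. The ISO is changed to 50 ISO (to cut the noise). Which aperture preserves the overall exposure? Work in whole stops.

ISO: 3200 → 1600 → 800 → 400 → 200 → 100 → 50 — 6 stops lower (darker).
Need 6 stops brighter from the aperture: f/8 → f/5.6 → f/4 → f/2.8 → f/2 → f/1.4 → f/1.0.

f/1.0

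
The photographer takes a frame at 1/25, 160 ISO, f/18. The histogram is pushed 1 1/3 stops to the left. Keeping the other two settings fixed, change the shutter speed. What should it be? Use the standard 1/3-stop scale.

Underexposed by 1 1/3 stops → need 1 1/3 stops brighter.
Shutter speed: 1/25 → 1/20 → 1/15 → 1/13 → 1/10.

1/10s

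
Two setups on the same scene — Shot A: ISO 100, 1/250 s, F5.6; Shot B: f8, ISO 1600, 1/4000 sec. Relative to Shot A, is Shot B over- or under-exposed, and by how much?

Aperture: f/5.6 → f/8 — 1 stop narrower (darker).
Shutter speed: 1/250 → 1/500 → 1/1000 → 1/2000 → 1/4000 — 4 stops faster (darker).
ISO: 100 → 200 → 400 → 800 → 1600 — 4 stops raised (brighter).
Net: −1 −4 +4 = −1 stop.

1 stop darker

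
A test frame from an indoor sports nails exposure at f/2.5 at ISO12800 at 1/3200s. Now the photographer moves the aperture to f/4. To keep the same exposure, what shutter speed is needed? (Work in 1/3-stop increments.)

Aperture: f/2.5 → f/2.8 → f/3.2 → f/3.5 → f/4 — 1 1/3 stops stopped down (darker).
Need 1 1/3 stops brighter from the shutter speed: 1/3200 → 1/2500 → 1/2000 → 1/1600 → 1/1250.

1/1250s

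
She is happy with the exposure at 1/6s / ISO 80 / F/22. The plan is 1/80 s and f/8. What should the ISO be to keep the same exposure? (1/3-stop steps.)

ISO 125

Shutter speed: 1/6 → 1/8 → 1/10 → 1/13 → 1/15 → 1/20 → 1/25 → 1/30 → 1/40 → 1/50 → 1/60 → 1/80 — 3 2/3 stops faster (darker).
Aperture: f/22 → f/20 → f/18 → f/16 → f/14 → f/13 → f/11 → f/10 → f/9 → f/8 — 3 stops larger aperture (brighter).
Net change so far: 2/3 stop darker. Offset with the ISO: 80 → 100 → 125.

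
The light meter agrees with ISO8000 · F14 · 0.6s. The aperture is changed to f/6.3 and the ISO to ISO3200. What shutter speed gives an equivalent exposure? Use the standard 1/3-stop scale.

Aperture: f/14 → f/13 → f/11 → f/10 → f/9 → f/8 → f/7.1 → f/6.3 — 2 1/3 stops wider (brighter).
ISO: 8000 → 6400 → 5000 → 4000 → 3200 — 1 1/3 stops lower (darker).
Net change so far: 1 stop brighter. Offset with the shutter speed: 0.6 → 0.5 → 0.4 → 0.3.

0.3 s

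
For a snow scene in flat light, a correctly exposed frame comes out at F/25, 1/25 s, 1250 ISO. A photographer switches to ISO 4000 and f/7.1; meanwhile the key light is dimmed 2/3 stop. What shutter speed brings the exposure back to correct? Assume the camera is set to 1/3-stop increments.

1/640s

Scene light: 2/3 stop darker.
ISO: 1250 → 1600 → 2000 → 2500 → 3200 → 4000 — 1 2/3 stops raised (brighter).
Aperture: f/25 → f/22 → f/20 → f/18 → f/16 → f/14 → f/13 → f/11 → f/10 → f/9 → f/8 → f/7.1 — 3 2/3 stops opened up (brighter).
Net so far: 4 2/3 stops brighter. Shutter speed: 1/25 → 1/30 → 1/40 → 1/50 → 1/60 → 1/80 → 1/100 → 1/125 → 1/160 → 1/200 → 1/250 → 1/320 → 1/400 → 1/500 → 1/640.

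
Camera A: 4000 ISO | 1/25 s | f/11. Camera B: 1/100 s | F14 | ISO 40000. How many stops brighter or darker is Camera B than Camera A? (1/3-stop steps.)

2/3 stop brighter

Aperture: f/11 → f/13 → f/14 — 2/3 stop smaller aperture (darker).
Shutter speed: 1/25 → 1/30 → 1/40 → 1/50 → 1/60 → 1/80 → 1/100 — 2 stops faster (darker).
ISO: 4000 → 5000 → 6400 → 8000 → 10000 → 12800 → 16000 → 20000 → 25600 → 32000 → 40000 — 3 1/3 stops raised (brighter).
Net: −2/3 −2 +3 1/3 = +2/3 stops.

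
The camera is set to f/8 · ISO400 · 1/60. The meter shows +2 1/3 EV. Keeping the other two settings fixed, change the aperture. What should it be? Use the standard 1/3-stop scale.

f/18

Overexposed by 2 1/3 stops → need 2 1/3 stops darker.
Aperture: f/8 → f/9 → f/10 → f/11 → f/13 → f/14 → f/16 → f/18.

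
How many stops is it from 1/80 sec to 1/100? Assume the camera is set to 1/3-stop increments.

1/80 → 1/100 — count the steps: 1 third-stops = 1/3 stop.

1/3 stop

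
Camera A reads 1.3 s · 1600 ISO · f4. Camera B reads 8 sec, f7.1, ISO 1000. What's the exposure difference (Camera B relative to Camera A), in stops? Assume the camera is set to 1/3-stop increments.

Aperture: f/4 → f/4.5 → f/5 → f/5.6 → f/6.3 → f/7.1 — 1 2/3 stops stopped down (darker).
Shutter speed: 1.3 → 1.6 → 2 → 2.5 → 3.2 → 4 → 5 → 6 → 8 — 2 2/3 stops longer (brighter).
ISO: 1600 → 1250 → 1000 — 2/3 stop dropped (darker).
Net: −1 2/3 +2 2/3 −2/3 = +1/3 stops.

1/3 stop brighter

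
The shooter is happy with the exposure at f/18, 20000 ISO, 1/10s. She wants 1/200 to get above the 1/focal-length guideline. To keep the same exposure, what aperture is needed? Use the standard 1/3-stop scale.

f/4

Shutter speed: 1/10 → 1/13 → 1/15 → 1/20 → 1/25 → 1/30 → 1/40 → 1/50 → 1/60 → 1/80 → 1/100 → 1/125 → 1/160 → 1/200 — 4 1/3 stops faster (darker).
Need 4 1/3 stops brighter from the aperture: f/18 → f/16 → f/14 → f/13 → f/11 → f/10 → f/9 → f/8 → f/7.1 → f/6.3 → f/5.6 → f/5 → f/4.5 → f/4.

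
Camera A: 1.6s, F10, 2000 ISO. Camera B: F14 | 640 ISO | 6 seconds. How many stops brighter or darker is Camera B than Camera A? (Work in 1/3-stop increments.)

Aperture: f/10 → f/11 → f/13 → f/14 — 1 stop narrower (darker).
Shutter speed: 1.6 → 2 → 2.5 → 3.2 → 4 → 5 → 6 — 2 stops slower (brighter).
ISO: 2000 → 1600 → 1250 → 1000 → 800 → 640 — 1 2/3 stops dropped (darker).
Net: −1 +2 −1 2/3 = −2/3 stops.

2/3 stop darker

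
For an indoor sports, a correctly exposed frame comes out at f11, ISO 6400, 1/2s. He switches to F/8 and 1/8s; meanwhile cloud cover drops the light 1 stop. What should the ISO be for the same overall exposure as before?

Scene light: 1 stop darker.
Aperture: f/11 → f/8 — 1 stop larger aperture (brighter).
Shutter speed: 1/2 → 1/4 → 1/8 — 2 stops shorter (darker).
Net so far: 2 stops darker. ISO: 6400 → 12800 → 25600.

ISO 25600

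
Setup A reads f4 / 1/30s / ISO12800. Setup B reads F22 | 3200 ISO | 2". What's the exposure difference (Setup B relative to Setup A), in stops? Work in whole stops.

1 stop darker

Aperture: f/4 → f/5.6 → f/8 → f/11 → f/16 → f/22 — 5 stops narrower (darker).
Shutter speed: 1/30 → 1/15 → 1/8 → 1/4 → 1/2 → 1 → 2 — 6 stops slower (brighter).
ISO: 12800 → 6400 → 3200 — 2 stops dropped (darker).
Net: −5 +6 −2 = −1 stop.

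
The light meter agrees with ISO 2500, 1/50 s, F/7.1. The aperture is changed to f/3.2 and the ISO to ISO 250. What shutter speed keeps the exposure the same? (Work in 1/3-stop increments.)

1/25s

Aperture: f/7.1 → f/6.3 → f/5.6 → f/5 → f/4.5 → f/4 → f/3.5 → f/3.2 — 2 1/3 stops larger aperture (brighter).
ISO: 2500 → 2000 → 1600 → 1250 → 1000 → 800 → 640 → 500 → 400 → 320 → 250 — 3 1/3 stops lower (darker).
Net change so far: 1 stop darker. Offset with the shutter speed: 1/50 → 1/40 → 1/30 → 1/25.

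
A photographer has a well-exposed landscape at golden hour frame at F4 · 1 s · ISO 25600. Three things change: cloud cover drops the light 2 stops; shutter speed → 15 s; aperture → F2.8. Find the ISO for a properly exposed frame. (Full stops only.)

Scene light: 2 stops darker.
Shutter speed: 1 → 2 → 4 → 8 → 15 — 4 stops longer (brighter).
Aperture: f/4 → f/2.8 — 1 stop wider (brighter).
Net so far: 3 stops brighter. ISO: 25600 → 12800 → 6400 → 3200.

ISO 3200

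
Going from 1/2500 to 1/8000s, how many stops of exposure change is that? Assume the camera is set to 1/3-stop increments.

1 2/3 stops

1/2500 → 1/3200 → 1/4000 → 1/5000 → 1/6400 → 1/8000 — count the steps: 5 third-stops = 1 2/3 stops.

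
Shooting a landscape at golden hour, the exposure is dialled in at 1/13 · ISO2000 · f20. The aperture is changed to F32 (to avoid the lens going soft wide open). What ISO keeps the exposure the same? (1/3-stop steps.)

ISO 5000

Aperture: f/20 → f/22 → f/25 → f/29 → f/32 — 1 1/3 stops smaller aperture (darker).
Need 1 1/3 stops brighter from the ISO: 2000 → 2500 → 3200 → 4000 → 5000.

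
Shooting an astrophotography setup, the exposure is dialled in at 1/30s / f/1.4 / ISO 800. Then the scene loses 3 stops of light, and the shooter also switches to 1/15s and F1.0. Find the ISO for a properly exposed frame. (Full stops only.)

ISO 1600

Scene light: 3 stops darker.
Shutter speed: 1/30 → 1/15 — 1 stop longer (brighter).
Aperture: f/1.4 → f/1.0 — 1 stop larger aperture (brighter).
Net so far: 1 stop darker. ISO: 800 → 1600.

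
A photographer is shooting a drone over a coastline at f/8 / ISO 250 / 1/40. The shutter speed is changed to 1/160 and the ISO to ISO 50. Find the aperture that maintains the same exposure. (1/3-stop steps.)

Shutter speed: 1/40 → 1/50 → 1/60 → 1/80 → 1/100 → 1/125 → 1/160 — 2 stops shorter (darker).
ISO: 250 → 200 → 160 → 125 → 100 → 80 → 64 → 50 — 2 1/3 stops lower (darker).
Net change so far: 4 1/3 stops darker. Offset with the aperture: f/8 → f/7.1 → f/6.3 → f/5.6 → f/5 → f/4.5 → f/4 → f/3.5 → f/3.2 → f/2.8 → f/2.5 → f/2.2 → f/2 → f/1.8.

f/1.8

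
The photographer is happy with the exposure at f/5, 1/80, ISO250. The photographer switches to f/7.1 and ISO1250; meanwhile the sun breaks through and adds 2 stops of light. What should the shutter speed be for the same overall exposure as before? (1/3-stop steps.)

1/800s

Scene light: 2 stops brighter.
Aperture: f/5 → f/5.6 → f/6.3 → f/7.1 — 1 stop stopped down (darker).
ISO: 250 → 320 → 400 → 500 → 640 → 800 → 1000 → 1250 — 2 1/3 stops higher (brighter).
Net so far: 3 1/3 stops brighter. Shutter speed: 1/80 → 1/100 → 1/125 → 1/160 → 1/200 → 1/250 → 1/320 → 1/400 → 1/500 → 1/640 → 1/800.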